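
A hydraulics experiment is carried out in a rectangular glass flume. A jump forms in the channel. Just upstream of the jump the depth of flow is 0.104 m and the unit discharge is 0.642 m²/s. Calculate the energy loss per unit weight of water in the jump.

V₁ = q/y₁ = 0.642/0.104 = 6.17 m/s. Fr₁ = V₁/√(g·y₁) = 6.17/√(9.81×0.104) = 6.11.
Sequent-depth ratio: y₂/y₁ = ½[√(1 + 8Fr₁²) − 1] = ½[√299.8 − 1] = 8.16.
y₂ = 8.16 × 0.104 = 0.848 m.
Head loss: ΔE = (y₂ − y₁)³/(4y₁y₂) = (0.848 − 0.104)³/(4×0.104×0.848) = 0.412/0.353 = 1.17 m.

ΔE = 1.17 m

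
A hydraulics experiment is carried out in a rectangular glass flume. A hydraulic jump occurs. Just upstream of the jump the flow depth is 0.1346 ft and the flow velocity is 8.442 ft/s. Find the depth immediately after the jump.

Fr₁ = V₁/√(g·y₁) = 8.442/√(32.2×0.1346) = 4.055.
By Bélanger, y₂/y₁ = ½[√(1 + 8Fr₁²) − 1] = ½[√132.55 − 1] = 5.256.
y₂ = 5.256 × 0.1346 = 0.7075 ft.

y₂ = 0.7075 ft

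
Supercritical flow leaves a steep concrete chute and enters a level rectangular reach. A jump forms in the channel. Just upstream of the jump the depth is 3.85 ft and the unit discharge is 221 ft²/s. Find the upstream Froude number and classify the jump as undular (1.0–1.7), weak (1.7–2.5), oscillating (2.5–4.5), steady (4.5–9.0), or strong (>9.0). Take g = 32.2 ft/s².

V₁ = q/y₁ = 221/3.85 = 57.4 ft/s. Fr₁ = V₁/√(g·y₁) = 57.4/√(32.2×3.85) = 5.16.
Fr₁ = 5.16 lies in the steady range.

Fr₁ = 5.16; steady jump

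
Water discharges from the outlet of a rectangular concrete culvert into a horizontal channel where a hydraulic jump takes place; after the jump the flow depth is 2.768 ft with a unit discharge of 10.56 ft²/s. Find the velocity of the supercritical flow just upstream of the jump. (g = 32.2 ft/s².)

V₂ = q/y₂ = 10.56/2.768 = 3.815 ft/s; Fr₂ = V₂/√(g·y₂) = 0.4041.
Applying the sequent-depth relation in reverse, y₁/y₂ = ½[√(1 + 8Fr₂²) − 1] = ½[√2.3064 − 1] = 0.2593.
y₁ = 0.2593 × 2.768 = 0.7178 ft.
V₁ = q/y₁ = 10.56/0.7178 = 14.71 ft/s.

V₁ = 14.71 ft/s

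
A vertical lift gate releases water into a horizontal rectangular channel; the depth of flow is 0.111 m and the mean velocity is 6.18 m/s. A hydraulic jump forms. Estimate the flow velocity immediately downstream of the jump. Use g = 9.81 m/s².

Fr₁ = V₁/√(g·y₁) = 6.18/√(9.81×0.111) = 5.92.
From the momentum equation for a rectangular channel, y₂/y₁ = ½[√(1 + 8Fr₁²) − 1] = ½[√281.6 − 1] = 7.89.
y₂ = 7.89 × 0.111 = 0.876 m.
q = V₁·y₁ = 6.18 × 0.111 = 0.686 m²/s.
V₂ = q/y₂ = 0.686/0.876 = 0.783 m/s.

V₂ = 0.783 m/s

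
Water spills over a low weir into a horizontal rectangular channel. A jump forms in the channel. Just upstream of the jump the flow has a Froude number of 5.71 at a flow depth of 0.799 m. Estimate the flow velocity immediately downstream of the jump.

Fr₁ = 5.71 (given).
From the momentum equation for a rectangular channel, y₂/y₁ = ½[√(1 + 8Fr₁²) − 1] = ½[√261.8 − 1] = 7.59.
y₂ = 7.59 × 0.799 = 6.06 m.
V₁ = Fr₁·√(g·y₁) = 5.71×√(9.81×0.799) = 16.0 m/s; q = V₁·y₁ = 12.8 m²/s.
V₂ = q/y₂ = 12.8/6.06 = 2.11 m/s.

V₂ = 2.11 m/s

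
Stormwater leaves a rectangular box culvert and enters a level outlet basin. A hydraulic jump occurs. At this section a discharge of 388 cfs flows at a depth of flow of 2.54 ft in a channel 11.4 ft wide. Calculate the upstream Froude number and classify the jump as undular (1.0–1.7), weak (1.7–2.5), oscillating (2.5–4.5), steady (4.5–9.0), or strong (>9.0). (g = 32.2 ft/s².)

Fr₁ = 1.48; undular jump

q = Q/b = 388/11.4 = 34.0 ft²/s; V₁ = q/y₁ = 13.4 ft/s. Fr₁ = V₁/√(g·y₁) = 1.48.
Fr₁ = 1.48 lies in the undular range.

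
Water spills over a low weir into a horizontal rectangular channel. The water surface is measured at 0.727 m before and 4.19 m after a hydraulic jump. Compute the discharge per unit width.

q = 8.57 m²/s

For a rectangular channel the momentum equation gives q² = ½·g·y₁·y₂·(y₁ + y₂) = ½×9.81×0.727×4.19×4.92 = 73.5.
q = √73.5 = 8.57 m²/s.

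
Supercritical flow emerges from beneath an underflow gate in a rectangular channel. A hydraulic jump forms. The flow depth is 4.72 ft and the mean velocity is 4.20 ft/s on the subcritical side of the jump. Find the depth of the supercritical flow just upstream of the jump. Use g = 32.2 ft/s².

y₁ = 0.917 ft

Fr₂ = V₂/√(g·y₂) = 4.20/√(32.2×4.72) = 0.341.
The Bélanger relation is symmetric: y₁/y₂ = ½[√(1 + 8Fr₂²) − 1] = ½[√1.929 − 1] = 0.194.
y₁ = 0.194 × 4.72 = 0.917 ft.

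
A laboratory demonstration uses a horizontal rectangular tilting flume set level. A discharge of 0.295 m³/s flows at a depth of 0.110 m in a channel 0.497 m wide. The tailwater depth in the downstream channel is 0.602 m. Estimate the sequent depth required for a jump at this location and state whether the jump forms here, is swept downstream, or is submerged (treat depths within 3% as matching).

y₂ = 0.755 m; the jump is swept downstream

q = Q/b = 0.295/0.497 = 0.594 m²/s; V₁ = q/y₁ = 5.40 m/s. Fr₁ = V₁/√(g·y₁) = 5.19.
Bélanger equation: y₂/y₁ = ½[√(1 + 8Fr₁²) − 1] = ½[√216.9 − 1] = 6.86.
y₂ = 6.86 × 0.110 = 0.755 m.
Tailwater y_tw = 0.602 m: y_tw < y₂, so the jump is swept downstream.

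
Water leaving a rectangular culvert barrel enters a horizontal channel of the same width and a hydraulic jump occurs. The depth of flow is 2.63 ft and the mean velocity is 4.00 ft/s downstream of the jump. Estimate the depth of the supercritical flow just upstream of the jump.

Fr₂ = V₂/√(g·y₂) = 4.00/√(32.2×2.63) = 0.435.
Since the conjugate-depth ratio holds either way, y₁/y₂ = ½[√(1 + 8Fr₂²) − 1] = ½[√2.511 − 1] = 0.292.
y₁ = 0.292 × 2.63 = 0.769 ft.

y₁ = 0.769 ft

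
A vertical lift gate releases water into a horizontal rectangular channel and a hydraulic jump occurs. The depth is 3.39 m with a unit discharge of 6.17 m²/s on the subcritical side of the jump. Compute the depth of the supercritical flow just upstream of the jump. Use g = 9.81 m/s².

V₂ = q/y₂ = 6.17/3.39 = 1.82 m/s; Fr₂ = V₂/√(g·y₂) = 0.316.
From the momentum equation (using Fr₂), y₁/y₂ = ½[√(1 + 8Fr₂²) − 1] = ½[√1.797 − 1] = 0.170.
y₁ = 0.170 × 3.39 = 0.577 m.

y₁ = 0.577 m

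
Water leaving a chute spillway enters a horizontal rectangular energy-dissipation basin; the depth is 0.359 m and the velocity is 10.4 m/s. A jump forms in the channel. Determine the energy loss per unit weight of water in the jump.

ΔE = 3.13 m

Fr₁ = V₁/√(g·y₁) = 10.4/√(9.81×0.359) = 5.54.
Bélanger equation: y₂/y₁ = ½[√(1 + 8Fr₁²) − 1] = ½[√246.7 − 1] = 7.35.
y₂ = 7.35 × 0.359 = 2.64 m.
q = V₁·y₁ = 10.4 × 0.359 = 3.73 m²/s. V₂ = q/y₂ = 3.73/2.64 = 1.41 m/s. E₁ = y₁ + V₁²/2g = 5.87 m; E₂ = y₂ + V₂²/2g = 2.74 m. ΔE = E₁ − E₂ = 3.13 m.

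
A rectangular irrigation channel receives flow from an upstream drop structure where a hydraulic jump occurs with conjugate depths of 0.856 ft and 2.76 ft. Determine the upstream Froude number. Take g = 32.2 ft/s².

Fr₁ = 2.61

For a rectangular channel the momentum equation gives q² = ½·g·y₁·y₂·(y₁ + y₂) = ½×32.2×0.856×2.76×3.62 = 138.
q = √138 = 11.7 ft²/s.
V₁ = q/y₁ = 13.7 ft/s; Fr₁ = V₁/√(g·y₁) = 2.61.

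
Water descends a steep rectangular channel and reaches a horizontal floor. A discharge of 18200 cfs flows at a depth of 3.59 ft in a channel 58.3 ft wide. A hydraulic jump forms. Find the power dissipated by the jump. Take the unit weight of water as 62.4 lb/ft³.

P = 166679 hp

q = Q/b = 18200/58.3 = 312 ft²/s; V₁ = q/y₁ = 87.0 ft/s. Fr₁ = V₁/√(g·y₁) = 8.09.
Conjugate-depth relation: y₂/y₁ = ½[√(1 + 8Fr₁²) − 1] = ½[√524.3 − 1] = 10.9.
y₂ = 10.9 × 3.59 = 39.3 ft.
V₂ = q/y₂ = 312/39.3 = 7.94 ft/s. E₁ = y₁ + V₁²/2g = 121 ft; E₂ = y₂ + V₂²/2g = 40.3 ft. ΔE = E₁ − E₂ = 80.7 ft.
P = γ·Q·ΔE/550 = 62.4 × 18200 × 80.7 / 550 = 166679 hp.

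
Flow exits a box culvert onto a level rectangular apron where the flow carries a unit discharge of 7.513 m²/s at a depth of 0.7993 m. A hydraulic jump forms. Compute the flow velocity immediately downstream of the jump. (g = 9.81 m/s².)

V₂ = 2.200 m/s

V₁ = q/y₁ = 7.513/0.7993 = 9.399 m/s. Fr₁ = V₁/√(g·y₁) = 9.399/√(9.81×0.7993) = 3.357.
Conjugate-depth relation: y₂/y₁ = ½[√(1 + 8Fr₁²) − 1] = ½[√91.140 − 1] = 4.273.
y₂ = 4.273 × 0.7993 = 3.416 m.
V₂ = q/y₂ = 7.513/3.416 = 2.200 m/s.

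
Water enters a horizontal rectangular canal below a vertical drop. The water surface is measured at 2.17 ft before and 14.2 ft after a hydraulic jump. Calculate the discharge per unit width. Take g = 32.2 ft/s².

For a rectangular channel the momentum equation gives q² = ½·g·y₁·y₂·(y₁ + y₂) = ½×32.2×2.17×14.2×16.4 = 8121.
q = √8121 = 90.1 ft²/s.

q = 90.1 ft²/s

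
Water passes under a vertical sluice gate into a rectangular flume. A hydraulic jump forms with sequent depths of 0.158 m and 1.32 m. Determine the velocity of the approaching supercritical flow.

V₁ = 7.78 m/s

For a rectangular channel the momentum equation gives q² = ½·g·y₁·y₂·(y₁ + y₂) = ½×9.81×0.158×1.32×1.48 = 1.51.
q = √1.51 = 1.23 m²/s.
V₁ = q/y₁ = 1.23/0.158 = 7.78 m/s.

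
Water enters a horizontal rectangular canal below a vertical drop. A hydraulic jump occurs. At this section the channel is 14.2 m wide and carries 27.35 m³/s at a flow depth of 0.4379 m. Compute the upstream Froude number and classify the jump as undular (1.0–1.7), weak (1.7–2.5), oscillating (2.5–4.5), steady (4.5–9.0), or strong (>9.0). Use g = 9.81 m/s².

q = Q/b = 27.35/14.2 = 1.926 m²/s; V₁ = q/y₁ = 4.398 m/s. Fr₁ = V₁/√(g·y₁) = 2.122.
Fr₁ = 2.122 lies in the weak range.

Fr₁ = 2.122; weak jump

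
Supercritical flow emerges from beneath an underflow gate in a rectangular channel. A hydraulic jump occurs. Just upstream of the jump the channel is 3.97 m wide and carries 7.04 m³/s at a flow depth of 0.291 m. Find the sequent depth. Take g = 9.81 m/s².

y₂ = 1.35 m

q = Q/b = 7.04/3.97 = 1.77 m²/s; V₁ = q/y₁ = 6.09 m/s. Fr₁ = V₁/√(g·y₁) = 3.61.
Conjugate-depth relation: y₂/y₁ = ½[√(1 + 8Fr₁²) − 1] = ½[√105.1 − 1] = 4.63.
y₂ = 4.63 × 0.291 = 1.35 m.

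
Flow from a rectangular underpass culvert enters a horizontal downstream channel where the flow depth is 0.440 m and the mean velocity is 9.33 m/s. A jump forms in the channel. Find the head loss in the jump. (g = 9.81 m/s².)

Fr₁ = V₁/√(g·y₁) = 9.33/√(9.81×0.440) = 4.49.
From the momentum equation for a rectangular channel, y₂/y₁ = ½[√(1 + 8Fr₁²) − 1] = ½[√162.3 − 1] = 5.87.
y₂ = 5.87 × 0.440 = 2.58 m.
Head loss: ΔE = (y₂ − y₁)³/(4y₁y₂) = (2.58 − 0.440)³/(4×0.440×2.58) = 9.84/4.55 = 2.16 m.

ΔE = 2.16 m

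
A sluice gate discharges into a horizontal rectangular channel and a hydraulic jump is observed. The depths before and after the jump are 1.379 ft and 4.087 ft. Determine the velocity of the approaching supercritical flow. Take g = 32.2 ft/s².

V₁ = 16.15 ft/s

For a rectangular channel the momentum equation gives q² = ½·g·y₁·y₂·(y₁ + y₂) = ½×32.2×1.379×4.087×5.466 = 496.0.
q = √496.0 = 22.27 ft²/s.
V₁ = q/y₁ = 22.27/1.379 = 16.15 ft/s.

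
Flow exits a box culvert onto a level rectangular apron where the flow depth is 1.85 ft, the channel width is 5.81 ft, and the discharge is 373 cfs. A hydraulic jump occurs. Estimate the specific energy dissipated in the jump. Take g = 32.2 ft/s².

ΔE = 9.13 ft

q = Q/b = 373/5.81 = 64.2 ft²/s; V₁ = q/y₁ = 34.7 ft/s. Fr₁ = V₁/√(g·y₁) = 4.50.
Bélanger equation: y₂/y₁ = ½[√(1 + 8Fr₁²) − 1] = ½[√162.7 − 1] = 5.88.
y₂ = 5.88 × 1.85 = 10.9 ft.
V₂ = q/y₂ = 64.2/10.9 = 5.90 ft/s. E₁ = y₁ + V₁²/2g = 20.5 ft; E₂ = y₂ + V₂²/2g = 11.4 ft. ΔE = E₁ − E₂ = 9.13 ft.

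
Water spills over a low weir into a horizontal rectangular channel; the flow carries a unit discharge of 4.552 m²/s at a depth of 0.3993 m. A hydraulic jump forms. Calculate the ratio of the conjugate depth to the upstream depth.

y₂/y₁ = 7.661

V₁ = q/y₁ = 4.552/0.3993 = 11.40 m/s. Fr₁ = V₁/√(g·y₁) = 11.40/√(9.81×0.3993) = 5.760.
From the momentum equation for a rectangular channel, y₂/y₁ = ½[√(1 + 8Fr₁²) − 1] = ½[√266.42 − 1] = 7.661.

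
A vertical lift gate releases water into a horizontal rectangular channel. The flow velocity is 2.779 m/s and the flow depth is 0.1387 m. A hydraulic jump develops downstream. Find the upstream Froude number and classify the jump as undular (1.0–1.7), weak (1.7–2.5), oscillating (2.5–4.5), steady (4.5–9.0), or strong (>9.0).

Fr₁ = 2.382; weak jump

Fr₁ = V₁/√(g·y₁) = 2.779/√(9.81×0.1387) = 2.382.
Fr₁ = 2.382 lies in the weak range.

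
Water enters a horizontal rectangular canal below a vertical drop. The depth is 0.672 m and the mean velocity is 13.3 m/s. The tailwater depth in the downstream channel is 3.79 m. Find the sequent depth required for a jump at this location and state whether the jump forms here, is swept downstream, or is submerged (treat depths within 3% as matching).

y₂ = 4.60 m; the jump is swept downstream

Fr₁ = V₁/√(g·y₁) = 13.3/√(9.81×0.672) = 5.18.
Conjugate-depth relation: y₂/y₁ = ½[√(1 + 8Fr₁²) − 1] = ½[√215.7 − 1] = 6.84.
y₂ = 6.84 × 0.672 = 4.60 m.
Tailwater y_tw = 3.79 m: y_tw < y₂, so the jump is swept downstream.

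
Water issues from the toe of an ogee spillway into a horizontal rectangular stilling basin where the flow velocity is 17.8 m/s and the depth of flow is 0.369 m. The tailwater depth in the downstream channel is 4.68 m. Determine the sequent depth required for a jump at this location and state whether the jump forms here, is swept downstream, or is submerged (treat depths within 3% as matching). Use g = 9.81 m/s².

y₂ = 4.70 m; the jump forms here

Fr₁ = V₁/√(g·y₁) = 17.8/√(9.81×0.369) = 9.36.
By Bélanger, y₂/y₁ = ½[√(1 + 8Fr₁²) − 1] = ½[√701.2 − 1] = 12.7.
y₂ = 12.7 × 0.369 = 4.70 m.
Tailwater y_tw = 4.68 m: y_tw ≈ y₂, so the jump forms here.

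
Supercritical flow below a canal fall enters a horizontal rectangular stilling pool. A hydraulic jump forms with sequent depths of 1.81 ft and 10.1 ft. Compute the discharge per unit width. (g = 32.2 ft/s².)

q = 59.2 ft²/s

For a rectangular channel the momentum equation gives q² = ½·g·y₁·y₂·(y₁ + y₂) = ½×32.2×1.81×10.1×11.9 = 3505.
q = √3505 = 59.2 ft²/s.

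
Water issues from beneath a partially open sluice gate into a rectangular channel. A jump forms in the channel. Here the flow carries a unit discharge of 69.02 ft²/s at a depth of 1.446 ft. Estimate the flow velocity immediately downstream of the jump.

V₁ = q/y₁ = 69.02/1.446 = 47.73 ft/s. Fr₁ = V₁/√(g·y₁) = 47.73/√(32.2×1.446) = 6.995.
Bélanger equation: y₂/y₁ = ½[√(1 + 8Fr₁²) − 1] = ½[√392.45 − 1] = 9.405.
y₂ = 9.405 × 1.446 = 13.60 ft.
V₂ = q/y₂ = 69.02/13.60 = 5.075 ft/s.

V₂ = 5.075 ft/s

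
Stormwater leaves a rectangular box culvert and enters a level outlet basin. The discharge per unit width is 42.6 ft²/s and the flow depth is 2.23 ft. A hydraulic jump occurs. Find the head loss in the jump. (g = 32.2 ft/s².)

V₁ = q/y₁ = 42.6/2.23 = 19.1 ft/s. Fr₁ = V₁/√(g·y₁) = 19.1/√(32.2×2.23) = 2.25.
Conjugate-depth relation: y₂/y₁ = ½[√(1 + 8Fr₁²) − 1] = ½[√41.66 − 1] = 2.73.
y₂ = 2.73 × 2.23 = 6.08 ft.
Head loss: ΔE = (y₂ − y₁)³/(4y₁y₂) = (6.08 − 2.23)³/(4×2.23×6.08) = 57.1/54.2 = 1.05 ft.

ΔE = 1.05 ft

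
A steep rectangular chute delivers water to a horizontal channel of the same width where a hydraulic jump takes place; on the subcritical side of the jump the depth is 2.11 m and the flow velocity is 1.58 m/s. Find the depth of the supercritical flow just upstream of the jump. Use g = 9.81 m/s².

Fr₂ = V₂/√(g·y₂) = 1.58/√(9.81×2.11) = 0.347.
The Bélanger relation is symmetric: y₁/y₂ = ½[√(1 + 8Fr₂²) − 1] = ½[√1.965 − 1] = 0.201.
y₁ = 0.201 × 2.11 = 0.424 m.

y₁ = 0.424 m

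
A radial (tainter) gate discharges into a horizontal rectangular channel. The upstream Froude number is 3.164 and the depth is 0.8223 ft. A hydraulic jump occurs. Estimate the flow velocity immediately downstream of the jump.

Fr₁ = 3.164 (given).
Sequent-depth ratio: y₂/y₁ = ½[√(1 + 8Fr₁²) − 1] = ½[√81.087 − 1] = 4.002.
y₂ = 4.002 × 0.8223 = 3.291 ft.
V₁ = Fr₁·√(g·y₁) = 3.164×√(32.2×0.8223) = 16.28 ft/s; q = V₁·y₁ = 13.39 ft²/s.
V₂ = q/y₂ = 13.39/3.291 = 4.068 ft/s.

V₂ = 4.068 ft/s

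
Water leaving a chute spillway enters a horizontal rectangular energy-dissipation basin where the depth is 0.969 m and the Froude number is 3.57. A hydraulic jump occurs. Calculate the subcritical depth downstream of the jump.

y₂ = 4.43 m

Fr₁ = 3.57 (given).
Conjugate-depth relation: y₂/y₁ = ½[√(1 + 8Fr₁²) − 1] = ½[√103.0 − 1] = 4.57.
y₂ = 4.57 × 0.969 = 4.43 m.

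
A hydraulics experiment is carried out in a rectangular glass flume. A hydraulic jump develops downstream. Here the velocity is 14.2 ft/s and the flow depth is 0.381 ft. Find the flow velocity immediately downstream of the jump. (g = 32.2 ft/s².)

V₂ = 2.70 ft/s

Fr₁ = V₁/√(g·y₁) = 14.2/√(32.2×0.381) = 4.05.
Sequent-depth ratio: y₂/y₁ = ½[√(1 + 8Fr₁²) − 1] = ½[√132.5 − 1] = 5.26.
y₂ = 5.26 × 0.381 = 2.00 ft.
q = V₁·y₁ = 14.2 × 0.381 = 5.41 ft²/s.
V₂ = q/y₂ = 5.41/2.00 = 2.70 ft/s.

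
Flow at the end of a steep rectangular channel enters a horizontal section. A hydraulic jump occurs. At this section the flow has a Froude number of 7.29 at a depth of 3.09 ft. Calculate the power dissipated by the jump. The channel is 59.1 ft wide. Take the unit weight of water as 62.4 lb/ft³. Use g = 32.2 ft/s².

P = 81353 hp

Fr₁ = 7.29 (given).
Bélanger equation: y₂/y₁ = ½[√(1 + 8Fr₁²) − 1] = ½[√426.2 − 1] = 9.82.
y₂ = 9.82 × 3.09 = 30.3 ft.
V₁ = Fr₁·√(g·y₁) = 7.29×√(32.2×3.09) = 72.7 ft/s; q = V₁·y₁ = 225 ft²/s. V₂ = q/y₂ = 225/30.3 = 7.40 ft/s. E₁ = y₁ + V₁²/2g = 85.2 ft; E₂ = y₂ + V₂²/2g = 31.2 ft. ΔE = E₁ − E₂ = 54.0 ft.
Q = q·b = 225 × 59.1 = 13279 cfs. P = γ·Q·ΔE/550 = 62.4 × 13279 × 54.0 / 550 = 81353 hp.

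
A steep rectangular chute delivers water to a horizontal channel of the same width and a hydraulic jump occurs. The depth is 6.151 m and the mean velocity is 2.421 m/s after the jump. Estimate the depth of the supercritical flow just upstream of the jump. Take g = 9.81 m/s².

y₁ = 1.024 m

Fr₂ = V₂/√(g·y₂) = 2.421/√(9.81×6.151) = 0.3117.
Since the conjugate-depth ratio holds either way, y₁/y₂ = ½[√(1 + 8Fr₂²) − 1] = ½[√1.7771 − 1] = 0.1665.
y₁ = 0.1665 × 6.151 = 1.024 m.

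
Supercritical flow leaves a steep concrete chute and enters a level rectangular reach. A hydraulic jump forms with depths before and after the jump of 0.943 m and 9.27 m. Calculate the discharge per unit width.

For a rectangular channel the momentum equation gives q² = ½·g·y₁·y₂·(y₁ + y₂) = ½×9.81×0.943×9.27×10.2 = 438.
q = √438 = 20.9 m²/s.

q = 20.9 m²/s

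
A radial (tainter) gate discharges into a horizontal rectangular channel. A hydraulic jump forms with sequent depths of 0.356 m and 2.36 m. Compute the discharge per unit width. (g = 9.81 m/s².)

q = 3.35 m²/s

For a rectangular channel the momentum equation gives q² = ½·g·y₁·y₂·(y₁ + y₂) = ½×9.81×0.356×2.36×2.72 = 11.2.
q = √11.2 = 3.35 m²/s.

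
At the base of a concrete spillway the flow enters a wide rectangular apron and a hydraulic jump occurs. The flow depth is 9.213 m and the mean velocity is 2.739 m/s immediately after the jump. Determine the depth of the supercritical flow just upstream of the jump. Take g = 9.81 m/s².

Fr₂ = V₂/√(g·y₂) = 2.739/√(9.81×9.213) = 0.2881.
From the momentum equation (using Fr₂), y₁/y₂ = ½[√(1 + 8Fr₂²) − 1] = ½[√1.6641 − 1] = 0.1450.
y₁ = 0.1450 × 9.213 = 1.336 m.

y₁ = 1.336 m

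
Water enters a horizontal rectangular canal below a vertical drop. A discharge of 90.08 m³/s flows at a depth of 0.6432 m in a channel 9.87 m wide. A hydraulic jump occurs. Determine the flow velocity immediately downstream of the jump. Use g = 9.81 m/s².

V₂ = 1.891 m/s

q = Q/b = 90.08/9.87 = 9.127 m²/s; V₁ = q/y₁ = 14.19 m/s. Fr₁ = V₁/√(g·y₁) = 5.649.
By Bélanger, y₂/y₁ = ½[√(1 + 8Fr₁²) − 1] = ½[√256.27 − 1] = 7.504.
y₂ = 7.504 × 0.6432 = 4.827 m.
V₂ = q/y₂ = 9.127/4.827 = 1.891 m/s.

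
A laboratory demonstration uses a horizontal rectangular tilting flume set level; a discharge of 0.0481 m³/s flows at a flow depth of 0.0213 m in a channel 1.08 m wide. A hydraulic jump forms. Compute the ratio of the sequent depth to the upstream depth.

q = Q/b = 0.0481/1.08 = 0.0445 m²/s; V₁ = q/y₁ = 2.09 m/s. Fr₁ = V₁/√(g·y₁) = 4.57.
Bélanger equation: y₂/y₁ = ½[√(1 + 8Fr₁²) − 1] = ½[√168.4 − 1] = 5.99.

y₂/y₁ = 5.99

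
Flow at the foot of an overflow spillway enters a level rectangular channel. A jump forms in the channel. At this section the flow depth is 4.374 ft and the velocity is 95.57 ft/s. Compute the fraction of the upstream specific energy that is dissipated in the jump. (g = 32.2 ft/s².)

Fr₁ = V₁/√(g·y₁) = 95.57/√(32.2×4.374) = 8.053.
Conjugate-depth relation: y₂/y₁ = ½[√(1 + 8Fr₁²) − 1] = ½[√519.80 − 1] = 10.90.
y₂ = 10.90 × 4.374 = 47.67 ft.
E₁ = y₁ + V₁²/2g = 146.2 ft. ΔE = (y₂ − y₁)³/(4y₁y₂) = 97.33 ft. ΔE/E₁ = 97.33/146.2 = 0.666.

ΔE/E₁ = 0.666 (66.6%)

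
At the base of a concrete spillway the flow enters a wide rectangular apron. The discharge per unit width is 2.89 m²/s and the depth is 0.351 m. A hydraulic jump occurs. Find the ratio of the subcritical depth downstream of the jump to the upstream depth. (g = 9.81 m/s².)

V₁ = q/y₁ = 2.89/0.351 = 8.23 m/s. Fr₁ = V₁/√(g·y₁) = 8.23/√(9.81×0.351) = 4.44.
Conjugate-depth relation: y₂/y₁ = ½[√(1 + 8Fr₁²) − 1] = ½[√158.5 − 1] = 5.79.

y₂/y₁ = 5.79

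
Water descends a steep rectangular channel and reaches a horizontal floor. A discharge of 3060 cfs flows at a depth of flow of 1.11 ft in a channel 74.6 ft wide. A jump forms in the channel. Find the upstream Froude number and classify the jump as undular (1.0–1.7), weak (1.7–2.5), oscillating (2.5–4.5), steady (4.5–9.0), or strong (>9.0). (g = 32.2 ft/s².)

q = Q/b = 3060/74.6 = 41.0 ft²/s; V₁ = q/y₁ = 37.0 ft/s. Fr₁ = V₁/√(g·y₁) = 6.18.
Fr₁ = 6.18 lies in the steady range.

Fr₁ = 6.18; steady jump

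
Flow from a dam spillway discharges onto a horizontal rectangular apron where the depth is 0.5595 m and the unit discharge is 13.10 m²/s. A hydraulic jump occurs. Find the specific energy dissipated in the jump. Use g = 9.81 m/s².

V₁ = q/y₁ = 13.10/0.5595 = 23.41 m/s. Fr₁ = V₁/√(g·y₁) = 23.41/√(9.81×0.5595) = 9.994.
Bélanger equation: y₂/y₁ = ½[√(1 + 8Fr₁²) − 1] = ½[√800.03 − 1] = 13.64.
y₂ = 13.64 × 0.5595 = 7.633 m.
Head loss: ΔE = (y₂ − y₁)³/(4y₁y₂) = (7.633 − 0.5595)³/(4×0.5595×7.633) = 353.9/17.08 = 20.72 m.

ΔE = 20.72 m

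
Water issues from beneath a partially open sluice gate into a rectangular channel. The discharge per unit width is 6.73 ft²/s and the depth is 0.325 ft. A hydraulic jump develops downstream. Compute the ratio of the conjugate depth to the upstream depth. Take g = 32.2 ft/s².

y₂/y₁ = 8.57

V₁ = q/y₁ = 6.73/0.325 = 20.7 ft/s. Fr₁ = V₁/√(g·y₁) = 20.7/√(32.2×0.325) = 6.40.
Sequent-depth ratio: y₂/y₁ = ½[√(1 + 8Fr₁²) − 1] = ½[√328.8 − 1] = 8.57.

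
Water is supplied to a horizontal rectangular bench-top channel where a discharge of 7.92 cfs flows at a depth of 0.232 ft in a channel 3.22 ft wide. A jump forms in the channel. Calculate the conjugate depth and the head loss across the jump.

y₂ = 1.16 ft; ΔE = 0.746 ft

q = Q/b = 7.92/3.22 = 2.46 ft²/s; V₁ = q/y₁ = 10.6 ft/s. Fr₁ = V₁/√(g·y₁) = 3.88.
Conjugate-depth relation: y₂/y₁ = ½[√(1 + 8Fr₁²) − 1] = ½[√121.4 − 1] = 5.01.
y₂ = 5.01 × 0.232 = 1.16 ft.
Head loss: ΔE = (y₂ − y₁)³/(4y₁y₂) = (1.16 − 0.232)³/(4×0.232×1.16) = 0.804/1.08 = 0.746 ft.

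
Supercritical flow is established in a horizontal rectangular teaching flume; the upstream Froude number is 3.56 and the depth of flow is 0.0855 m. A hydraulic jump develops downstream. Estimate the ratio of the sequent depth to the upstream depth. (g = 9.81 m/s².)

y₂/y₁ = 4.56

Fr₁ = 3.56 (given).
From the momentum equation for a rectangular channel, y₂/y₁ = ½[√(1 + 8Fr₁²) − 1] = ½[√102.4 − 1] = 4.56.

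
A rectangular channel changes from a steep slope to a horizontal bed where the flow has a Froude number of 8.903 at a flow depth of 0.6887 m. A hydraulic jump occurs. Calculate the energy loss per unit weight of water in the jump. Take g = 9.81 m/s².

ΔE = 19.46 m

Fr₁ = 8.903 (given).
Sequent-depth ratio: y₂/y₁ = ½[√(1 + 8Fr₁²) − 1] = ½[√635.11 − 1] = 12.10.
y₂ = 12.10 × 0.6887 = 8.334 m.
V₁ = Fr₁·√(g·y₁) = 8.903×√(9.81×0.6887) = 23.14 m/s; q = V₁·y₁ = 15.94 m²/s. V₂ = q/y₂ = 15.94/8.334 = 1.912 m/s. E₁ = y₁ + V₁²/2g = 27.98 m; E₂ = y₂ + V₂²/2g = 8.520 m. ΔE = E₁ − E₂ = 19.46 m.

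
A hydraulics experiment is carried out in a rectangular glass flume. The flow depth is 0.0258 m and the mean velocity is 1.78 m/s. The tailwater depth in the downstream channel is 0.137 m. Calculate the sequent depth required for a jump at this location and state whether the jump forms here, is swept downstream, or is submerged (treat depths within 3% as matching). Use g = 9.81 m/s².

y₂ = 0.117 m; the jump is submerged

Fr₁ = V₁/√(g·y₁) = 1.78/√(9.81×0.0258) = 3.54.
From the momentum equation for a rectangular channel, y₂/y₁ = ½[√(1 + 8Fr₁²) − 1] = ½[√101.1 − 1] = 4.53.
y₂ = 4.53 × 0.0258 = 0.117 m.
Tailwater y_tw = 0.137 m: y_tw > y₂, so the jump is submerged.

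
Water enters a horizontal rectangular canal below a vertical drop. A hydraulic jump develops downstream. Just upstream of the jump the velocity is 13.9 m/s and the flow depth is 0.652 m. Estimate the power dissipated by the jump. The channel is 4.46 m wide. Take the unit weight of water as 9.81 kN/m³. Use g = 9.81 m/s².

P = 2205 kW

Fr₁ = V₁/√(g·y₁) = 13.9/√(9.81×0.652) = 5.50.
Bélanger equation: y₂/y₁ = ½[√(1 + 8Fr₁²) − 1] = ½[√242.7 − 1] = 7.29.
y₂ = 7.29 × 0.652 = 4.75 m.
Head loss: ΔE = (y₂ − y₁)³/(4y₁y₂) = (4.75 − 0.652)³/(4×0.652×4.75) = 68.9/12.4 = 5.56 m.
q = V₁·y₁ = 13.9 × 0.652 = 9.06 m²/s. Q = q·b = 9.06 × 4.46 = 40.4 m³/s. P = γ·Q·ΔE = 9.81 × 40.4 × 5.56 = 2205 kW.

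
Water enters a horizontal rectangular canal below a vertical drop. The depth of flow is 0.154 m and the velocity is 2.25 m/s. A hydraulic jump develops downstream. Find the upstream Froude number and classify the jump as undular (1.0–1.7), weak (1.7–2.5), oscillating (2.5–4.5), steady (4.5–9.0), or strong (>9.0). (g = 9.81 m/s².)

Fr₁ = V₁/√(g·y₁) = 2.25/√(9.81×0.154) = 1.83.
Fr₁ = 1.83 lies in the weak range.

Fr₁ = 1.83; weak jump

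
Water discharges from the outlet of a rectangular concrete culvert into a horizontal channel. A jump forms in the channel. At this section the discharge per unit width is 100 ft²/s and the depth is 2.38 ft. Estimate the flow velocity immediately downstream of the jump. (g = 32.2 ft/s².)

V₁ = q/y₁ = 100/2.38 = 42.0 ft/s. Fr₁ = V₁/√(g·y₁) = 42.0/√(32.2×2.38) = 4.80.
Conjugate-depth relation: y₂/y₁ = ½[√(1 + 8Fr₁²) − 1] = ½[√185.3 − 1] = 6.31.
y₂ = 6.31 × 2.38 = 15.0 ft.
V₂ = q/y₂ = 100/15.0 = 6.66 ft/s.

V₂ = 6.66 ft/s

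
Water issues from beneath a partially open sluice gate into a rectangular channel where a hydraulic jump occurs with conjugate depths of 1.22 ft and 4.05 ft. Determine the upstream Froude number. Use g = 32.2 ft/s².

Fr₁ = 2.68

For a rectangular channel the momentum equation gives q² = ½·g·y₁·y₂·(y₁ + y₂) = ½×32.2×1.22×4.05×5.27 = 419.
q = √419 = 20.5 ft²/s.
V₁ = q/y₁ = 16.8 ft/s; Fr₁ = V₁/√(g·y₁) = 2.68.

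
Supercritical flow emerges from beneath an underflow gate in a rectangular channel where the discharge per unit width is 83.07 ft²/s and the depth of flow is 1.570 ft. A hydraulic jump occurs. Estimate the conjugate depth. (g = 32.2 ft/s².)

y₂ = 15.76 ft

V₁ = q/y₁ = 83.07/1.570 = 52.91 ft/s. Fr₁ = V₁/√(g·y₁) = 52.91/√(32.2×1.570) = 7.442.
Sequent-depth ratio: y₂/y₁ = ½[√(1 + 8Fr₁²) − 1] = ½[√444.02 − 1] = 10.04.
y₂ = 10.04 × 1.570 = 15.76 ft.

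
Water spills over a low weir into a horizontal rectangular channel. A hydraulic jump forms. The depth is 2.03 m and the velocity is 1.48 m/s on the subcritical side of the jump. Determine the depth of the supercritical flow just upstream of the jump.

y₁ = 0.377 m

Fr₂ = V₂/√(g·y₂) = 1.48/√(9.81×2.03) = 0.332.
The Bélanger relation is symmetric: y₁/y₂ = ½[√(1 + 8Fr₂²) − 1] = ½[√1.880 − 1] = 0.186.
y₁ = 0.186 × 2.03 = 0.377 m.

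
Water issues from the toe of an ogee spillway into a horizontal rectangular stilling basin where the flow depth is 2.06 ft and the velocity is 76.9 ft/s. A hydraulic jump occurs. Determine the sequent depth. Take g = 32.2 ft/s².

Fr₁ = V₁/√(g·y₁) = 76.9/√(32.2×2.06) = 9.44.
Conjugate-depth relation: y₂/y₁ = ½[√(1 + 8Fr₁²) − 1] = ½[√714.2 − 1] = 12.9.
y₂ = 12.9 × 2.06 = 26.5 ft.

y₂ = 26.5 ft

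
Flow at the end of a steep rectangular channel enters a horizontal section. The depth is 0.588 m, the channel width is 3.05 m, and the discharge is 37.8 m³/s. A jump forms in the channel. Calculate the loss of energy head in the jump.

ΔE = 16.1 m

q = Q/b = 37.8/3.05 = 12.4 m²/s; V₁ = q/y₁ = 21.1 m/s. Fr₁ = V₁/√(g·y₁) = 8.78.
From the momentum equation for a rectangular channel, y₂/y₁ = ½[√(1 + 8Fr₁²) − 1] = ½[√617.1 − 1] = 11.9.
y₂ = 11.9 × 0.588 = 7.01 m.
Head loss: ΔE = (y₂ − y₁)³/(4y₁y₂) = (7.01 − 0.588)³/(4×0.588×7.01) = 265/16.5 = 16.1 m.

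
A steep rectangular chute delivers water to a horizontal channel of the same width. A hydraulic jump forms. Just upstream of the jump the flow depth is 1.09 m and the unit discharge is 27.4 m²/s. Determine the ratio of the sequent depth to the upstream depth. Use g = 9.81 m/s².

y₂/y₁ = 10.4

V₁ = q/y₁ = 27.4/1.09 = 25.1 m/s. Fr₁ = V₁/√(g·y₁) = 25.1/√(9.81×1.09) = 7.69.
Conjugate-depth relation: y₂/y₁ = ½[√(1 + 8Fr₁²) − 1] = ½[√473.8 − 1] = 10.4.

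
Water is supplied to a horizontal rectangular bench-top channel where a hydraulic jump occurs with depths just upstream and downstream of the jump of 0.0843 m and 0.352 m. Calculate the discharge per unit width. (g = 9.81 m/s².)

For a rectangular channel the momentum equation gives q² = ½·g·y₁·y₂·(y₁ + y₂) = ½×9.81×0.0843×0.352×0.436 = 0.0635.
q = √0.0635 = 0.252 m²/s.

q = 0.252 m²/s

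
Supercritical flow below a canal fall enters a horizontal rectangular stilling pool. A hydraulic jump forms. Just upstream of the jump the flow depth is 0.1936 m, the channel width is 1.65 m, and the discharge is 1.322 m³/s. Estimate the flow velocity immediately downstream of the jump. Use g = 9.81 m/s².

q = Q/b = 1.322/1.65 = 0.8012 m²/s; V₁ = q/y₁ = 4.138 m/s. Fr₁ = V₁/√(g·y₁) = 3.003.
Sequent-depth ratio: y₂/y₁ = ½[√(1 + 8Fr₁²) − 1] = ½[√73.144 − 1] = 3.776.
y₂ = 3.776 × 0.1936 = 0.7311 m.
V₂ = q/y₂ = 0.8012/0.7311 = 1.096 m/s.

V₂ = 1.096 m/s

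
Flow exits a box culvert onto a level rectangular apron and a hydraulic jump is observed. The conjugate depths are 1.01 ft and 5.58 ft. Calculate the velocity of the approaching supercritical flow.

V₁ = 24.2 ft/s

For a rectangular channel the momentum equation gives q² = ½·g·y₁·y₂·(y₁ + y₂) = ½×32.2×1.01×5.58×6.59 = 598.
q = √598 = 24.5 ft²/s.
V₁ = q/y₁ = 24.5/1.01 = 24.2 ft/s.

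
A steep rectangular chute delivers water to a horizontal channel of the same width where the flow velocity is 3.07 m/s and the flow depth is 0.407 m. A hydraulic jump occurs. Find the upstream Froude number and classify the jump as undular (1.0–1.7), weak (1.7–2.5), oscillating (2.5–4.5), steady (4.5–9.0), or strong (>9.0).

Fr₁ = V₁/√(g·y₁) = 3.07/√(9.81×0.407) = 1.54.
Fr₁ = 1.54 lies in the undular range.

Fr₁ = 1.54; undular jump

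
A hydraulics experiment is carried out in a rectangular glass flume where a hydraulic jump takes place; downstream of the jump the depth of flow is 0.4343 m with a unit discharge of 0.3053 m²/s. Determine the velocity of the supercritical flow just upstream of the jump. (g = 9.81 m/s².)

V₁ = 3.619 m/s

V₂ = q/y₂ = 0.3053/0.4343 = 0.7030 m/s; Fr₂ = V₂/√(g·y₂) = 0.3406.
Since the conjugate-depth ratio holds either way, y₁/y₂ = ½[√(1 + 8Fr₂²) − 1] = ½[√1.9279 − 1] = 0.1942.
y₁ = 0.1942 × 0.4343 = 0.08436 m.
V₁ = q/y₁ = 0.3053/0.08436 = 3.619 m/s.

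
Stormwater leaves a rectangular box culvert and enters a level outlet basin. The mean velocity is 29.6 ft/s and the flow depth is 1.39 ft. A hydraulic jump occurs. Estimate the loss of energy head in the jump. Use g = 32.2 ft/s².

ΔE = 6.56 ft

Fr₁ = V₁/√(g·y₁) = 29.6/√(32.2×1.39) = 4.42.
Bélanger equation: y₂/y₁ = ½[√(1 + 8Fr₁²) − 1] = ½[√157.6 − 1] = 5.78.
y₂ = 5.78 × 1.39 = 8.03 ft.
q = V₁·y₁ = 29.6 × 1.39 = 41.1 ft²/s. V₂ = q/y₂ = 41.1/8.03 = 5.12 ft/s. E₁ = y₁ + V₁²/2g = 15.0 ft; E₂ = y₂ + V₂²/2g = 8.44 ft. ΔE = E₁ − E₂ = 6.56 ft.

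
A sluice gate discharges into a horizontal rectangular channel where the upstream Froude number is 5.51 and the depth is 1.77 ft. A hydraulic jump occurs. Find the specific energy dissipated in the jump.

ΔE = 15.2 ft

Fr₁ = 5.51 (given).
Sequent-depth ratio: y₂/y₁ = ½[√(1 + 8Fr₁²) − 1] = ½[√243.9 − 1] = 7.31.
y₂ = 7.31 × 1.77 = 12.9 ft.
V₁ = Fr₁·√(g·y₁) = 5.51×√(32.2×1.77) = 41.6 ft/s; q = V₁·y₁ = 73.6 ft²/s. V₂ = q/y₂ = 73.6/12.9 = 5.69 ft/s. E₁ = y₁ + V₁²/2g = 28.6 ft; E₂ = y₂ + V₂²/2g = 13.4 ft. ΔE = E₁ − E₂ = 15.2 ft.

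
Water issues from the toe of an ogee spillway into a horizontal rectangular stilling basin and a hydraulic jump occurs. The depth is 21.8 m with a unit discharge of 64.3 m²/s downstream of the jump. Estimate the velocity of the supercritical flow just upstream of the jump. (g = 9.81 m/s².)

V₁ = 39.0 m/s

V₂ = q/y₂ = 64.3/21.8 = 2.95 m/s; Fr₂ = V₂/√(g·y₂) = 0.202.
Since the conjugate-depth ratio holds either way, y₁/y₂ = ½[√(1 + 8Fr₂²) − 1] = ½[√1.325 − 1] = 0.0756.
y₁ = 0.0756 × 21.8 = 1.65 m.
V₁ = q/y₁ = 64.3/1.65 = 39.0 m/s.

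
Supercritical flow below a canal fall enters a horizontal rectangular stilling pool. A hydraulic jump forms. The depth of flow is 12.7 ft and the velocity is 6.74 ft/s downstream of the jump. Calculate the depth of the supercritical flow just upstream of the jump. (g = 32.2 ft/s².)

y₁ = 2.38 ft

Fr₂ = V₂/√(g·y₂) = 6.74/√(32.2×12.7) = 0.333.
From the momentum equation (using Fr₂), y₁/y₂ = ½[√(1 + 8Fr₂²) − 1] = ½[√1.889 − 1] = 0.187.
y₁ = 0.187 × 12.7 = 2.38 ft.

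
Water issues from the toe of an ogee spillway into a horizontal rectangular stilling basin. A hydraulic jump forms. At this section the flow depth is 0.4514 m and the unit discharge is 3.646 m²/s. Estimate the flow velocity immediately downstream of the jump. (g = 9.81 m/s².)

V₁ = q/y₁ = 3.646/0.4514 = 8.077 m/s. Fr₁ = V₁/√(g·y₁) = 8.077/√(9.81×0.4514) = 3.838.
By Bélanger, y₂/y₁ = ½[√(1 + 8Fr₁²) − 1] = ½[√118.86 − 1] = 4.951.
y₂ = 4.951 × 0.4514 = 2.235 m.
V₂ = q/y₂ = 3.646/2.235 = 1.631 m/s.

V₂ = 1.631 m/s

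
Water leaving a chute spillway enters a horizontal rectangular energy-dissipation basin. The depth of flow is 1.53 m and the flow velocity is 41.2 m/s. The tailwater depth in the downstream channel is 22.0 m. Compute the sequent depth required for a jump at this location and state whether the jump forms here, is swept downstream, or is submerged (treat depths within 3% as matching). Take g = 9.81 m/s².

Fr₁ = V₁/√(g·y₁) = 41.2/√(9.81×1.53) = 10.6.
From the momentum equation for a rectangular channel, y₂/y₁ = ½[√(1 + 8Fr₁²) − 1] = ½[√905.7 − 1] = 14.5.
y₂ = 14.5 × 1.53 = 22.3 m.
Tailwater y_tw = 22.0 m: y_tw ≈ y₂, so the jump forms here.

y₂ = 22.3 m; the jump forms here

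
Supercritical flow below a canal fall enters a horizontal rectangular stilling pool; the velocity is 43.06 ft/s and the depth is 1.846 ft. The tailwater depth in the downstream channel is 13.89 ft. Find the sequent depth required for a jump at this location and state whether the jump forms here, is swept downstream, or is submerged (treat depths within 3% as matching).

Fr₁ = V₁/√(g·y₁) = 43.06/√(32.2×1.846) = 5.585.
Bélanger equation: y₂/y₁ = ½[√(1 + 8Fr₁²) − 1] = ½[√250.55 − 1] = 7.414.
y₂ = 7.414 × 1.846 = 13.69 ft.
Tailwater y_tw = 13.89 ft: y_tw ≈ y₂, so the jump forms here.

y₂ = 13.69 ft; the jump forms here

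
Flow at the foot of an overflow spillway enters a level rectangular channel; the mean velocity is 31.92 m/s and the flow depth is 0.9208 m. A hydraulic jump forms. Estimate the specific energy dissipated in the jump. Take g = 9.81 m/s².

Fr₁ = V₁/√(g·y₁) = 31.92/√(9.81×0.9208) = 10.62.
By Bélanger, y₂/y₁ = ½[√(1 + 8Fr₁²) − 1] = ½[√903.36 − 1] = 14.53.
y₂ = 14.53 × 0.9208 = 13.38 m.
Head loss: ΔE = (y₂ − y₁)³/(4y₁y₂) = (13.38 − 0.9208)³/(4×0.9208×13.38) = 1933/49.27 = 39.23 m.

ΔE = 39.23 m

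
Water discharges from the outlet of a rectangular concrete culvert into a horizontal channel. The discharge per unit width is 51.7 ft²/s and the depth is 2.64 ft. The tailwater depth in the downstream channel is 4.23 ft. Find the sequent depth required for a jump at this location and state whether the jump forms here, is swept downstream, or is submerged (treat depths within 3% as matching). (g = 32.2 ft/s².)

y₂ = 6.72 ft; the jump is swept downstream

V₁ = q/y₁ = 51.7/2.64 = 19.6 ft/s. Fr₁ = V₁/√(g·y₁) = 19.6/√(32.2×2.64) = 2.12.
From the momentum equation for a rectangular channel, y₂/y₁ = ½[√(1 + 8Fr₁²) − 1] = ½[√37.09 − 1] = 2.55.
y₂ = 2.55 × 2.64 = 6.72 ft.
Tailwater y_tw = 4.23 ft: y_tw < y₂, so the jump is swept downstream.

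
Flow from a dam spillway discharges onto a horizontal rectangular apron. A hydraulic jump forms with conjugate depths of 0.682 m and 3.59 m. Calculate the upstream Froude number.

For a rectangular channel the momentum equation gives q² = ½·g·y₁·y₂·(y₁ + y₂) = ½×9.81×0.682×3.59×4.27 = 51.3.
q = √51.3 = 7.16 m²/s.
V₁ = q/y₁ = 10.5 m/s; Fr₁ = V₁/√(g·y₁) = 4.06.

Fr₁ = 4.06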